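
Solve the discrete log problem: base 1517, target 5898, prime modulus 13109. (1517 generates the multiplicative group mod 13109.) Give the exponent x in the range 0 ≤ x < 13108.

10152

Baby-step giant-step with m = ceil(sqrt(13108)) = 115.
Baby table (1517^j mod 13109 for j=0..114):
  0:1  1:1517  2:7214  3:10732  4:12175  5:12003  6:150  7:4697
  8:7162  9:10502  10:4099  11:4517  12:9391  13:9773  14:12471  15:2220
  16:11836  17:8991  18:5987  19:10851  20:9172  21:5275  22:5685  23:11532
  24:6638  25:2134  26:12464  27:4710  28:665  29:12521  30:12525  31:5484
  32:8122  33:11723  34:7987  35:3563  36:4163  37:9842  38:12272  39:1844
  40:5131  41:10090  42:8327  43:8092  44:5540  45:1311  46:9328  47:5965
  48:3695  49:7772  50:5133  51:15  52:9646  53:3338  54:3672  55:12208
  56:9628  57:2250  58:4910  59:2558  60:222  61:9049  62:2210  63:9775
  64:2396  65:3539  66:7082  67:7123  68:3775  69:11151  70:5457  71:6490
  72:471  73:6621  74:2563  75:7807  76:5792  77:3434  78:5105  79:9975
  80:4289  81:4349  82:3606  83:3849  84:5428  85:1824  86:1009  87:10009
  88:3431  89:554  90:1442  91:11420  92:7151  93:6924  94:3399  95:4446
  96:6556  97:8830  98:10821  99:2989  100:11708  101:11450  102:225  103:491
  104:10743  105:2644  106:12703  107:221  108:7532  109:8105  110:12152  111:3330
  112:4645  113:6932  114:2426
Giant step factor: 1517^(-115) ≡ 8809 (mod 13109).
Scan 5898·8809^i mod 13109 for i = 0, 1, …:
  i=0: 5898   i=1: 4515   i=2: 13038   i=3: 3793
  i=4: 10805   i=5: 9905   i=6: 12750   i=7: 9947
  i=8: 2567   i=9: 12787     …   i=87: 6577
  i=88: 8122
Match at i=88, j=32: x = 88·115 + 32 = 10152.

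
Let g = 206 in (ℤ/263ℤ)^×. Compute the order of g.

The order of 206 must divide p − 1 = 262 = 2 · 131.
Divisors: 1, 2, 131, 262.
Check each in increasing order: 206^1 ≡ 206;  206^2 ≡ 93;  206^131 ≡ 1.
Smallest exponent giving 1 is 131.

131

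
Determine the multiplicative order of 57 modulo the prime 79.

26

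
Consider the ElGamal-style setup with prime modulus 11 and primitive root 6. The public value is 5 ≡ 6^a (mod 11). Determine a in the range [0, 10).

6

Successive powers of 6 modulo 11:
  6^0=1  6^1=6  6^2=3  6^3=7  6^4=9  6^5=10
  6^6=5
So 6^6 ≡ 5 (mod 11), giving a = 6.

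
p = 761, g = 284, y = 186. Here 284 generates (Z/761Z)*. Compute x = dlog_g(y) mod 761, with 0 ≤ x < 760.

590

Baby-step giant-step with m = ceil(sqrt(760)) = 28.
Baby table (284^j mod 761 for j=0..27):
  0:1  1:284  2:751  3:204  4:100  5:243  6:522  7:614
  8:107  9:709  10:452  11:520  12:46  13:127  14:301  15:252
  16:34  17:524  18:421  19:87  20:356  21:652  22:245  23:329
  24:594  25:515  26:148  27:177
Giant step factor: 284^(-28) ≡ 453 (mod 761).
Scan 186·453^i mod 761 for i = 0, 1, …:
  i=0: 186   i=1: 548   i=2: 158   i=3: 40
  i=4: 617   i=5: 214   i=6: 295   i=7: 460
  i=8: 627   i=9: 178     …   i=20: 341
  i=21: 751
Match at i=21, j=2: x = 21·28 + 2 = 590.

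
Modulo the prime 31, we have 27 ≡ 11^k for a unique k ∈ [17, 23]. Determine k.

21

Compute 11^17 mod 31 = 3, then multiply by 11 repeatedly:
  11^17=3  11^18=2  11^19=22  11^20=25  11^21=27
Found 27 at exponent 21.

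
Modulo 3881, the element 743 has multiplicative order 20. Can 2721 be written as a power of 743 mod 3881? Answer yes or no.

2721 ∈ ⟨743⟩ iff 2721^20 ≡ 1 (mod 3881), since |⟨743⟩| = 20.
2721^20 mod 3881 = 1.
Since 1 = 1, 2721 lies in the subgroup.

yes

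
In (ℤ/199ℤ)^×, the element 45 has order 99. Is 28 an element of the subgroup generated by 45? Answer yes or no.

28 ∈ ⟨45⟩ iff 28^99 ≡ 1 (mod 199), since |⟨45⟩| = 99.
28^99 mod 199 = 1.
Since 1 = 1, 28 lies in the subgroup.

yes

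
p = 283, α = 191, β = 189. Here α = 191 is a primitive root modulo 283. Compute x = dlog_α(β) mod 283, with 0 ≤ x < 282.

113

Baby-step giant-step with m = ceil(sqrt(282)) = 17.
Baby table (191^j mod 283 for j=0..16):
  0:1  1:191  2:257  3:128  4:110  5:68  6:253  7:213
  8:214  9:122  10:96  11:224  12:51  13:119  14:89  15:19
  16:233
Giant step factor: 191^(-17) ≡ 114 (mod 283).
Scan 189·114^i mod 283 for i = 0, 1, …:
  i=0: 189   i=1: 38   i=2: 87   i=3: 13
  i=4: 67   i=5: 280   i=6: 224
Match at i=6, j=11: x = 6·17 + 11 = 113.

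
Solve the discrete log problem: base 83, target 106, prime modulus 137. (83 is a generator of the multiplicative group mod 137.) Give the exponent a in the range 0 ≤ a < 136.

37

Baby-step giant-step with m = ceil(sqrt(136)) = 12.
Baby table (83^j mod 137 for j=0..11):
  0:1  1:83  2:39  3:86  4:14  5:66  6:135  7:108
  8:59  9:102  10:109  11:5
Giant step factor: 83^(-12) ≡ 103 (mod 137).
Scan 106·103^i mod 137 for i = 0, 1, …:
  i=0: 106   i=1: 95   i=2: 58   i=3: 83
Match at i=3, j=1: a = 3·12 + 1 = 37.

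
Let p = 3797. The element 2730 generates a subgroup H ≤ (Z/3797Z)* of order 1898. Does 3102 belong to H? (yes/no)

3102 ∈ ⟨2730⟩ iff 3102^1898 ≡ 1 (mod 3797), since |⟨2730⟩| = 1898.
3102^1898 mod 3797 = 3796.
Since 3796 ≠ 1, 3102 does not lie in the subgroup.

no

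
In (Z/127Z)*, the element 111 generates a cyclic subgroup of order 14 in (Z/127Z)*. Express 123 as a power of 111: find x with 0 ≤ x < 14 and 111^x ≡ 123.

11

Successive powers of 111 modulo 127:
  111^0=1  111^1=111  111^2=2  111^3=95  111^4=4  111^5=63
  111^6=8  111^7=126  111^8=16  111^9=125  111^10=32  111^11=123
So 111^11 ≡ 123 (mod 127), giving x = 11.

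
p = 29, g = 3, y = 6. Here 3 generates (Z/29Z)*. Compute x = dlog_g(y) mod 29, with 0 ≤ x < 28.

Successive powers of 3 modulo 29:
  3^0=1  3^1=3  3^2=9  3^3=27  3^4=23  3^5=11
  3^6=4  3^7=12  3^8=7  3^9=21  3^10=5  3^11=15
  3^12=16  3^13=19  3^14=28  3^15=26  3^16=20  3^17=2
  3^18=6
So 3^18 ≡ 6 (mod 29), giving x = 18.

18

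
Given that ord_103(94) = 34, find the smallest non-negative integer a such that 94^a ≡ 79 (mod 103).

12

Successive powers of 94 modulo 103:
  94^0=1  94^1=94  94^2=81  94^3=95  94^4=72  94^5=73
  94^6=64  94^7=42  94^8=34  94^9=3  94^10=76  94^11=37
  94^12=79
So 94^12 ≡ 79 (mod 103), giving a = 12.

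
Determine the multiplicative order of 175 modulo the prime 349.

The order of 175 must divide p − 1 = 348 = 2^2 · 3 · 29.
Divisors: 1, 2, 3, 4, 6, 12, 29, 58, 87, 116, 174, 348.
Check each in increasing order: 175^1 ≡ 175;  175^2 ≡ 262;  175^3 ≡ 131;  175^4 ≡ 240;  175^6 ≡ 60;  175^12 ≡ 110;  175^29 ≡ 160;  175^58 ≡ 123;  175^87 ≡ 136;  175^116 ≡ 122;  175^174 ≡ 348;  175^348 ≡ 1.
Smallest exponent giving 1 is 348.

348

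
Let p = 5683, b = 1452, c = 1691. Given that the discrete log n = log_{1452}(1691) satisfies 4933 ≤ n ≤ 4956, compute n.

Compute 1452^4933 mod 5683 = 493, then multiply by 1452 repeatedly:
  1452^4933=493  1452^4934=5461  1452^4935=1587  1452^4936=2709  1452^4937=832
  1452^4938=3268  1452^4939=5514  1452^4940=4664  1452^4941=3675  1452^4942=5446
  1452^4943=2539  1452^4944=4044  1452^4945=1349  1452^4946=3796  1452^4947=4965
  1452^4948=3136  1452^4949=1389  1452^4950=5046  1452^4951=1405  1452^4952=5546
  1452^4953=5664  1452^4954=827  1452^4955=1691
Found 1691 at exponent 4955.

4955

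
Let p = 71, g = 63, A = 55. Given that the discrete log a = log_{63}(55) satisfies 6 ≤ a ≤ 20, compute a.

Compute 63^6 mod 71 = 12, then multiply by 63 repeatedly:
  63^6=12  63^7=46  63^8=58  63^9=33  63^10=20
  63^11=53  63^12=2  63^13=55
Found 55 at exponent 13.

13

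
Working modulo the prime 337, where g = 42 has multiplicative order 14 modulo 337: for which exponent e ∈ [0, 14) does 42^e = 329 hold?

Successive powers of 42 modulo 337:
  42^0=1  42^1=42  42^2=79  42^3=285  42^4=175  42^5=273
  42^6=8  42^7=336  42^8=295  42^9=258  42^10=52  42^11=162
  42^12=64  42^13=329
So 42^13 ≡ 329 (mod 337), giving e = 13.

13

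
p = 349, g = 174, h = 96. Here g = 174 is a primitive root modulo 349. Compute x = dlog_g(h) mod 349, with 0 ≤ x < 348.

Baby-step giant-step with m = ceil(sqrt(348)) = 19.
Baby table (174^j mod 349 for j=0..18):
  0:1  1:174  2:262  3:218  4:240  5:229  6:60  7:319
  8:15  9:167  10:91  11:129  12:110  13:294  14:202  15:248
  16:225  17:62  18:318
Giant step factor: 174^(-19) ≡ 259 (mod 349).
Scan 96·259^i mod 349 for i = 0, 1, …:
  i=0: 96   i=1: 85   i=2: 28   i=3: 272
  i=4: 299   i=5: 312   i=6: 189   i=7: 91
Match at i=7, j=10: x = 7·19 + 10 = 143.

143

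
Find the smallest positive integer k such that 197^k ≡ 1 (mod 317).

316

The order of 197 must divide p − 1 = 316 = 2^2 · 79.
Divisors: 1, 2, 4, 79, 158, 316.
Check each in increasing order: 197^1 ≡ 197;  197^2 ≡ 135;  197^4 ≡ 156;  197^79 ≡ 203;  197^158 ≡ 316;  197^316 ≡ 1.
Smallest exponent giving 1 is 316.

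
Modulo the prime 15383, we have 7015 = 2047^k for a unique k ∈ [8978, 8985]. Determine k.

8984

Compute 2047^8978 mod 15383 = 5353, then multiply by 2047 repeatedly:
  2047^8978=5353  2047^8979=4895  2047^8980=5732  2047^8981=11558  2047^8982=172
  2047^8983=13658  2047^8984=7015
Found 7015 at exponent 8984.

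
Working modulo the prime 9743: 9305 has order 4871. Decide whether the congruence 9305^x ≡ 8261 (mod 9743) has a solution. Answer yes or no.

yes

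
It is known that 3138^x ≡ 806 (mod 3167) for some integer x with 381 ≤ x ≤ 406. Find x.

Compute 3138^381 mod 3167 = 3030, then multiply by 3138 repeatedly:
  3138^381=3030  3138^382=806
Found 806 at exponent 382.

382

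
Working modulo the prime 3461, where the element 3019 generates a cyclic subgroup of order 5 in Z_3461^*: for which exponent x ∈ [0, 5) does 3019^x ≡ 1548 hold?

Successive powers of 3019 modulo 3461:
  3019^0=1  3019^1=3019  3019^2=1548
So 3019^2 ≡ 1548 (mod 3461), giving x = 2.

2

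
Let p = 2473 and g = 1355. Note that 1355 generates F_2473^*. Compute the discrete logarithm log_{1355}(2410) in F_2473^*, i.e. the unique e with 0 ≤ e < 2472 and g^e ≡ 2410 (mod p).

Baby-step giant-step with m = ceil(sqrt(2472)) = 50.
Baby table (1355^j mod 2473 for j=0..49):
  0:1  1:1355  2:1059  3:605  4:1212  5:188  6:21  7:1252
  8:2455  9:340  10:722  11:1475  12:441  13:1562  14:2095  15:2194
  16:324  17:1299  18:1842  19:653  20:1954  21:1560  22:1858  23:76
  24:1587  25:1348  26:1466  27:611  28:1923  29:1596  30:1178  31:1105
  32:1110  33:466  34:815  35:1367  36:8  37:948  38:1053  39:2367
  40:2277  41:1504  42:168  43:124  44:2329  45:247  46:830  47:1908
  48:1055  49:131
Giant step factor: 1355^(-50) ≡ 570 (mod 2473).
Scan 2410·570^i mod 2473 for i = 0, 1, …:
  i=0: 2410   i=1: 1185   i=2: 321   i=3: 2441
  i=4: 1544   i=5: 2165   i=6: 23   i=7: 745
  i=8: 1767   i=9: 679     …   i=44: 1574
  i=45: 1954
Match at i=45, j=20: e = 45·50 + 20 = 2270.

2270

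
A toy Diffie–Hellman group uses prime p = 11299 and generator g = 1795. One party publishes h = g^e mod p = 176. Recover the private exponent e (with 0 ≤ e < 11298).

Baby-step giant-step with m = ceil(sqrt(11298)) = 107.
Baby table (1795^j mod 11299 for j=0..106):
  0:1  1:1795  2:1810  3:6137  4:10689  5:1053  6:3202  7:7698
  8:10532  9:1713  10:1507  11:4604  12:4611  13:5877  14:7248  15:5011
  16:741  17:8112  18:7928  19:5319  20:11249  21:642  22:11191  23:9522
  24:7902  25:3845  26:9385  27:10565  28:4453  29:4742  30:3743  31:7079
  32:6729  33:11223  34:10467  35:9327  36:8146  37:1164  38:10364  39:5226
  40:2500  41:1797  42:5400  43:9757  44:365  45:11132  46:5308  47:2803
  48:3330  49:179  50:4933  51:7618  52:2520  53:3800  54:7703  55:8208
  56:10763  57:9594  58:1554  59:9876  60:10588  61:542  62:1176  63:9306
  64:4348  65:8350  66:5776  67:6737  68:2985  69:2349  70:1928  71:3266
  72:9588  73:2083  74:10315  75:7663  76:4202  77:6157  78:1393  79:3356
  80:1653  81:6797  82:8994  83:9258  84:8580  85:563  86:4974  87:2120
  88:8936  89:6839  90:5291  91:6185  92:6457  93:8840  94:4004  95:1016
  96:4581  97:8522  98:9443  99:1685  100:7742  101:10419  102:2260  103:359
  104:362  105:5747  106:11177
Giant step factor: 1795^(-107) ≡ 9668 (mod 11299).
Scan 176·9668^i mod 11299 for i = 0, 1, …:
  i=0: 176   i=1: 6718   i=2: 2972   i=3: 11238
  i=4: 9099   i=5: 6417   i=6: 8046   i=7: 6412
  i=8: 4902   i=9: 4530     …   i=53: 2931
  i=54: 10315
Match at i=54, j=74: e = 54·107 + 74 = 5852.

5852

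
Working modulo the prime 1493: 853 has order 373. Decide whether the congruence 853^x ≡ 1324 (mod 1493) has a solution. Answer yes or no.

1324 ∈ ⟨853⟩ iff 1324^373 ≡ 1 (mod 1493), since |⟨853⟩| = 373.
1324^373 mod 1493 = 1.
Since 1 = 1, 1324 lies in the subgroup.

yes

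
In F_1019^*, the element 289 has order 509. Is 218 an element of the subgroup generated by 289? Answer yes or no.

218 ∈ ⟨289⟩ iff 218^509 ≡ 1 (mod 1019), since |⟨289⟩| = 509.
218^509 mod 1019 = 1018.
Since 1018 ≠ 1, 218 does not lie in the subgroup.

no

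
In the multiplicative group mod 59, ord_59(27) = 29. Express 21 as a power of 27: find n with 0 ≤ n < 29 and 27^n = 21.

2

Successive powers of 27 modulo 59:
  27^0=1  27^1=27  27^2=21
So 27^2 ≡ 21 (mod 59), giving n = 2.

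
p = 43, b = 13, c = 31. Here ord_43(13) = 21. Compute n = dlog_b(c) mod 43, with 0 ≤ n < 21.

5

Successive powers of 13 modulo 43:
  13^0=1  13^1=13  13^2=40  13^3=4  13^4=9  13^5=31
So 13^5 ≡ 31 (mod 43), giving n = 5.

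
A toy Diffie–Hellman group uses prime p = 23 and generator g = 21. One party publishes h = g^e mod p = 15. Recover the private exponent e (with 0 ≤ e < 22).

3

Successive powers of 21 modulo 23:
  21^0=1  21^1=21  21^2=4  21^3=15
So 21^3 ≡ 15 (mod 23), giving e = 3.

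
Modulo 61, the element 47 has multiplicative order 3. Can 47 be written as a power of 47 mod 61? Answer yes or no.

47 ∈ ⟨47⟩ iff 47^3 ≡ 1 (mod 61), since |⟨47⟩| = 3.
47^3 mod 61 = 1.
Since 1 = 1, 47 lies in the subgroup.

yes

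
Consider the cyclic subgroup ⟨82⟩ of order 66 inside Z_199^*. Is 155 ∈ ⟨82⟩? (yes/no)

no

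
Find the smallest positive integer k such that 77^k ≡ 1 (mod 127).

42

The order of 77 must divide p − 1 = 126 = 2 · 3^2 · 7.
Divisors: 1, 2, 3, 6, 7, 9, 14, 18, 21, 42, 63, 126.
Check each in increasing order: 77^1 ≡ 77;  77^2 ≡ 87;  77^3 ≡ 95;  77^6 ≡ 8;  77^7 ≡ 108;  77^9 ≡ 125;  77^14 ≡ 107;  77^18 ≡ 4;  77^21 ≡ 126;  77^42 ≡ 1.
Smallest exponent giving 1 is 42.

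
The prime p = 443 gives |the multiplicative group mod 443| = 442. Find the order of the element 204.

221

The order of 204 must divide p − 1 = 442 = 2 · 13 · 17.
Divisors: 1, 2, 13, 17, 26, 34, 221, 442.
Check each in increasing order: 204^1 ≡ 204;  204^2 ≡ 417;  204^13 ≡ 380;  204^17 ≡ 383;  204^26 ≡ 425;  204^34 ≡ 56;  204^221 ≡ 1.
Smallest exponent giving 1 is 221.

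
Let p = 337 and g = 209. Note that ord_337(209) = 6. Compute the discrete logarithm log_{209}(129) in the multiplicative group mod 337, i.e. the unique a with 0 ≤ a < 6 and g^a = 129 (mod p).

5

Successive powers of 209 modulo 337:
  209^0=1  209^1=209  209^2=208  209^3=336  209^4=128  209^5=129
So 209^5 ≡ 129 (mod 337), giving a = 5.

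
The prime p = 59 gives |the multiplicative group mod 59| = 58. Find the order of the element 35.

The order of 35 must divide p − 1 = 58 = 2 · 29.
Divisors: 1, 2, 29, 58.
Check each in increasing order: 35^1 ≡ 35;  35^2 ≡ 45;  35^29 ≡ 1.
Smallest exponent giving 1 is 29.

29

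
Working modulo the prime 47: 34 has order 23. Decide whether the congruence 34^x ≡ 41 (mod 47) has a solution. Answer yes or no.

no

41 ∈ ⟨34⟩ iff 41^23 ≡ 1 (mod 47), since |⟨34⟩| = 23.
41^23 mod 47 = 46.
Since 46 ≠ 1, 41 does not lie in the subgroup.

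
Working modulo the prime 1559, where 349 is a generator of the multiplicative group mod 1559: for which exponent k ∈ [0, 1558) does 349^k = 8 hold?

1174

Baby-step giant-step with m = ceil(sqrt(1558)) = 40.
Baby table (349^j mod 1559 for j=0..39):
  0:1  1:349  2:199  3:855  4:626  5:214  6:1413  7:493
  8:567  9:1449  10:585  11:1495  12:1049  13:1295  14:1404  15:470
  16:335  17:1549  18:1187  19:1128  20:804  21:1535  22:978  23:1460
  24:1306  25:566  26:1100  27:386  28:640  29:423  30:1081  31:1550
  32:1536  33:1327  34:100  35:602  36:1192  37:1314  38:240  39:1133
Giant step factor: 349^(-40) ≡ 474 (mod 1559).
Scan 8·474^i mod 1559 for i = 0, 1, …:
  i=0: 8   i=1: 674   i=2: 1440   i=3: 1277
  i=4: 406   i=5: 687   i=6: 1366   i=7: 499
  i=8: 1117   i=9: 957     …   i=28: 891
  i=29: 1404
Match at i=29, j=14: k = 29·40 + 14 = 1174.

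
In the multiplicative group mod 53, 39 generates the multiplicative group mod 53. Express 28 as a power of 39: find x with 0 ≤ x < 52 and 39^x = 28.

8

Baby-step giant-step with m = ceil(sqrt(52)) = 8.
Baby table (39^j mod 53 for j=0..7):
  0:1  1:39  2:37  3:12  4:44  5:20  6:38  7:51
Giant step factor: 39^(-8) ≡ 36 (mod 53).
Scan 28·36^i mod 53 for i = 0, 1, …:
  i=0: 28   i=1: 1
Match at i=1, j=0: x = 1·8 + 0 = 8.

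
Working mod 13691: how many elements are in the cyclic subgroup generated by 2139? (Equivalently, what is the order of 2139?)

The order of 2139 must divide p − 1 = 13690 = 2 · 5 · 37^2.
Divisors: 1, 2, 5, 10, 37, 74, 185, 370, 1369, 2738, 6845, 13690.
Check each in increasing order: 2139^1 ≡ 2139;  2139^2 ≡ 2527;  2139^5 ≡ 1743;  2139^10 ≡ 12338;  2139^37 ≡ 10106;  2139^74 ≡ 10067;  2139^185 ≡ 4366;  2139^370 ≡ 4084;  2139^1369 ≡ 7744;  2139^2738 ≡ 2956;  2139^6845 ≡ 1.
Smallest exponent giving 1 is 6845.

6845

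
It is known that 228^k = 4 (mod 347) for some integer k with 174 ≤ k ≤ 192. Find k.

184

Compute 228^174 mod 347 = 119, then multiply by 228 repeatedly:
  228^174=119  228^175=66  228^176=127  228^177=155  228^178=293
  228^179=180  228^180=94  228^181=265  228^182=42  228^183=207
  228^184=4
Found 4 at exponent 184.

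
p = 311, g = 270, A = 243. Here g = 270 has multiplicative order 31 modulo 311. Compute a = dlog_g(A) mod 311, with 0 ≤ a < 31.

16

Successive powers of 270 modulo 311:
  270^0=1  270^1=270  270^2=126  270^3=121  270^4=15  270^5=7
  270^6=24  270^7=260  270^8=225  270^9=105  270^10=49  270^11=168
  270^12=265  270^13=20  270^14=113  270^15=32  270^16=243
So 270^16 ≡ 243 (mod 311), giving a = 16.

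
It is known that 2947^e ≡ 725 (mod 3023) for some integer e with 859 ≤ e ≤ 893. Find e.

870

Compute 2947^859 mod 3023 = 1078, then multiply by 2947 repeatedly:
  2947^859=1078  2947^860=2716  2947^861=2171  2947^862=1269  2947^863=292
  2947^864=1992  2947^865=2781  2947^866=254  2947^867=1857  2947^868=949
  2947^869=428  2947^870=725
Found 725 at exponent 870.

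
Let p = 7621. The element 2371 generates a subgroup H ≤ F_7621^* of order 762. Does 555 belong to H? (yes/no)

no

555 ∈ ⟨2371⟩ iff 555^762 ≡ 1 (mod 7621), since |⟨2371⟩| = 762.
555^762 mod 7621 = 383.
Since 383 ≠ 1, 555 does not lie in the subgroup.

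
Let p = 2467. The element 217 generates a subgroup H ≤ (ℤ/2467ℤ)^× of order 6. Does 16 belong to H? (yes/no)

no

16 ∈ ⟨217⟩ iff 16^6 ≡ 1 (mod 2467), since |⟨217⟩| = 6.
16^6 mod 2467 = 1616.
Since 1616 ≠ 1, 16 does not lie in the subgroup.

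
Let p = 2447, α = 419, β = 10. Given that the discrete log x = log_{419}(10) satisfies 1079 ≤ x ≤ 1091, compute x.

1081

Compute 419^1079 mod 2447 = 271, then multiply by 419 repeatedly:
  419^1079=271  419^1080=987  419^1081=10
Found 10 at exponent 1081.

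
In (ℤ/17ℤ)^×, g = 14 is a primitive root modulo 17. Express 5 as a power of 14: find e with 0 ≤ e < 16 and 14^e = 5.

13

Successive powers of 14 modulo 17:
  14^0=1  14^1=14  14^2=9  14^3=7  14^4=13  14^5=12
  14^6=15  14^7=6  14^8=16  14^9=3  14^10=8  14^11=10
  14^12=4  14^13=5
So 14^13 ≡ 5 (mod 17), giving e = 13.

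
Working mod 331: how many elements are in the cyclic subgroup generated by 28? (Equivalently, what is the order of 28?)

330

The order of 28 must divide p − 1 = 330 = 2 · 3 · 5 · 11.
Divisors: 1, 2, 3, 5, 6, 10, 11, 15, 22, 30, 33, 55, 66, 110, 165, 330.
Check each in increasing order: 28^1 ≡ 28;  28^2 ≡ 122;  28^3 ≡ 106;  28^5 ≡ 23;  28^6 ≡ 313;  28^10 ≡ 198;  28^11 ≡ 248;  28^15 ≡ 251;  28^22 ≡ 269;  28^30 ≡ 111;  28^33 ≡ 181;  28^55 ≡ 32;  28^66 ≡ 323;  28^110 ≡ 31;  28^165 ≡ 330;  28^330 ≡ 1.
Smallest exponent giving 1 is 330.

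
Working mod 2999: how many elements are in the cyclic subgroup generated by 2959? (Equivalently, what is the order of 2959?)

2998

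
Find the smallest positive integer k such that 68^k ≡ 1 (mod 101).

The order of 68 must divide p − 1 = 100 = 2^2 · 5^2.
Divisors: 1, 2, 4, 5, 10, 20, 25, 50, 100.
Check each in increasing order: 68^1 ≡ 68;  68^2 ≡ 79;  68^4 ≡ 80;  68^5 ≡ 87;  68^10 ≡ 95;  68^20 ≡ 36;  68^25 ≡ 1.
Smallest exponent giving 1 is 25.

25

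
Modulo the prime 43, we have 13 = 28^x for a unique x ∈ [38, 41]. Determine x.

40

Compute 28^38 mod 43 = 40, then multiply by 28 repeatedly:
  28^38=40  28^39=2  28^40=13
Found 13 at exponent 40.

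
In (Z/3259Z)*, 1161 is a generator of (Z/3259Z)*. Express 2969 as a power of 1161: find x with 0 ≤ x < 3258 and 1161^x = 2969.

Baby-step giant-step with m = ceil(sqrt(3258)) = 58.
Baby table (1161^j mod 3259 for j=0..57):
  0:1  1:1161  2:1954  3:330  4:1827  5:2797  6:1353  7:3254
  8:713  9:7  10:1609  11:642  12:2310  13:3012  14:25  15:2953
  16:3224  17:1732  18:49  19:1486  20:1235  21:3134  22:1530  23:175
  24:1117  25:3014  26:2347  27:343  28:625  29:2127  30:2384  31:933
  32:1225  33:1301  34:1544  35:134  36:2401  37:1116  38:1853  39:393
  40:13  41:2057  42:2589  43:1031  44:938  45:512  46:1294  47:3194
  48:2751  49:91  50:1363  51:1828  52:699  53:48  54:325  55:2540
  56:2804  57:2962
Giant step factor: 1161^(-58) ≡ 2246 (mod 3259).
Scan 2969·2246^i mod 3259 for i = 0, 1, …:
  i=0: 2969   i=1: 460   i=2: 57   i=3: 921
  i=4: 2360   i=5: 1426   i=6: 2458   i=7: 3181
  i=8: 798   i=9: 3117     …   i=54: 1200
  i=55: 7
Match at i=55, j=9: x = 55·58 + 9 = 3199.

3199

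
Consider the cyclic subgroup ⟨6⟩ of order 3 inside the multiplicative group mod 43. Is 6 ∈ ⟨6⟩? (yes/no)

yes

6 ∈ ⟨6⟩ iff 6^3 ≡ 1 (mod 43), since |⟨6⟩| = 3.
6^3 mod 43 = 1.
Since 1 = 1, 6 lies in the subgroup.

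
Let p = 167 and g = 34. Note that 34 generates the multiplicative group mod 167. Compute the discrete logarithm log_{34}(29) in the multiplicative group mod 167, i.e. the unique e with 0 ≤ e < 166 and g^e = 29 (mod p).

98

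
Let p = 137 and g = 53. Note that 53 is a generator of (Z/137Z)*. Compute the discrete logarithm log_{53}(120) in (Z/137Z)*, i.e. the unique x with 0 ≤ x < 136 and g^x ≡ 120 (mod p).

6

Successive powers of 53 modulo 137:
  53^0=1  53^1=53  53^2=69  53^3=95  53^4=103  53^5=116
  53^6=120
So 53^6 ≡ 120 (mod 137), giving x = 6.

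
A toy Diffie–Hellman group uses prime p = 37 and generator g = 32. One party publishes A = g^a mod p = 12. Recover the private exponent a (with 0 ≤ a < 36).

Successive powers of 32 modulo 37:
  32^0=1  32^1=32  32^2=25  32^3=23  32^4=33  32^5=20
  32^6=11  32^7=19  32^8=16  32^9=31  32^10=30  32^11=35
  32^12=10  32^13=24  32^14=28  32^15=8  32^16=34  32^17=15
  32^18=36  32^19=5  32^20=12
So 32^20 ≡ 12 (mod 37), giving a = 20.

20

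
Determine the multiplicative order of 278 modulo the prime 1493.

The order of 278 must divide p − 1 = 1492 = 2^2 · 373.
Divisors: 1, 2, 4, 373, 746, 1492.
Check each in increasing order: 278^1 ≡ 278;  278^2 ≡ 1141;  278^4 ≡ 1478;  278^373 ≡ 1.
Smallest exponent giving 1 is 373.

373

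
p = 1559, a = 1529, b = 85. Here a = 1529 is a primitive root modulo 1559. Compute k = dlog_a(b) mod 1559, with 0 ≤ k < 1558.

Baby-step giant-step with m = ceil(sqrt(1558)) = 40.
Baby table (1529^j mod 1559 for j=0..39):
  0:1  1:1529  2:900  3:1062  4:879  5:133  6:687  7:1216
  8:936  9:1541  10:540  11:949  12:1151  13:1327  14:724  15:106
  16:1497  17:301  18:324  19:1193  20:67  21:1108  22:1058  23:999
  24:1210  25:1116  26:818  27:404  28:352  29:353  30:323  31:1223
  32:726  33:46  34:179  35:866  36:523  37:1459  38:1441  39:422
Giant step factor: 1529^(-40) ≡ 1219 (mod 1559).
Scan 85·1219^i mod 1559 for i = 0, 1, …:
  i=0: 85   i=1: 721   i=2: 1182   i=3: 342
  i=4: 645   i=5: 519   i=6: 1266   i=7: 1403
  i=8: 34   i=9: 912     …   i=15: 873
  i=16: 949
Match at i=16, j=11: k = 16·40 + 11 = 651.

651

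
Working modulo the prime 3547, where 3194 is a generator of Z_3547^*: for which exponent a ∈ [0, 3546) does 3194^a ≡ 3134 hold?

Baby-step giant-step with m = ceil(sqrt(3546)) = 60.
Baby table (3194^j mod 3547 for j=0..59):
  0:1  1:3194  2:464  3:2917  4:2476  5:2081  6:3183  7:800
  8:1360  9:2312  10:3221  11:1574  12:1257  13:3201  14:1540  15:2618
  16:1613  17:1678  18:15  19:1799  20:3413  21:1191  22:1670  23:2839
  24:1634  25:1359  26:2665  27:2757  28:2204  29:2328  30:1120  31:1904
  32:1818  33:253  34:2913  35:341  36:225  37:2156  38:1537  39:130
  40:221  41:21  42:3228  43:2650  44:958  45:2338  46:1137  47:2997
  48:2612  49:184  50:2441  51:248  52:1131  53:1568  54:3375  55:417
  56:1773  57:1950  58:3315  59:315
Giant step factor: 3194^(-60) ≡ 977 (mod 3547).
Scan 3134·977^i mod 3547 for i = 0, 1, …:
  i=0: 3134   i=1: 857   i=2: 197   i=3: 931
  i=4: 1555   i=5: 1119   i=6: 787   i=7: 2747
  i=8: 2287   i=9: 3336     …   i=35: 3068
  i=36: 221
Match at i=36, j=40: a = 36·60 + 40 = 2200.

2200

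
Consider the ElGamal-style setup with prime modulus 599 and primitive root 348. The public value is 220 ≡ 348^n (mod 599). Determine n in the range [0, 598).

Baby-step giant-step with m = ceil(sqrt(598)) = 25.
Baby table (348^j mod 599 for j=0..24):
  0:1  1:348  2:106  3:349  4:454  5:455  6:204  7:310
  8:60  9:514  10:370  11:574  12:285  13:345  14:260  15:31
  16:6  17:291  18:37  19:297  20:328  21:334  22:26  23:63
  24:360
Giant step factor: 348^(-25) ≡ 175 (mod 599).
Scan 220·175^i mod 599 for i = 0, 1, …:
  i=0: 220   i=1: 164   i=2: 547   i=3: 484
  i=4: 241   i=5: 245   i=6: 346   i=7: 51
  i=8: 539   i=9: 282     …   i=19: 36
  i=20: 310
Match at i=20, j=7: n = 20·25 + 7 = 507.

507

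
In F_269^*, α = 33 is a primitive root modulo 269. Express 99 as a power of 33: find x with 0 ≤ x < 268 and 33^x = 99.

Baby-step giant-step with m = ceil(sqrt(268)) = 17.
Baby table (33^j mod 269 for j=0..16):
  0:1  1:33  2:13  3:160  4:169  5:197  6:45  7:140
  8:47  9:206  10:73  11:257  12:142  13:113  14:232  15:124
  16:57
Giant step factor: 33^(-17) ≡ 134 (mod 269).
Scan 99·134^i mod 269 for i = 0, 1, …:
  i=0: 99   i=1: 85   i=2: 92   i=3: 223
  i=4: 23   i=5: 123   i=6: 73
Match at i=6, j=10: x = 6·17 + 10 = 112.

112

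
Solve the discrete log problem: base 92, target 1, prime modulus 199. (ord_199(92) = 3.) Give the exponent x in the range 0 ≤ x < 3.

Successive powers of 92 modulo 199:
  92^0=1
So 92^0 ≡ 1 (mod 199), giving x = 0.

0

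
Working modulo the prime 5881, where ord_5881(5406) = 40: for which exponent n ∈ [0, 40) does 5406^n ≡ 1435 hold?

Successive powers of 5406 modulo 5881:
  5406^0=1  5406^1=5406  5406^2=2147  5406^3=3469  5406^4=4786  5406^5=2597
  5406^6=1435
So 5406^6 ≡ 1435 (mod 5881), giving n = 6.

6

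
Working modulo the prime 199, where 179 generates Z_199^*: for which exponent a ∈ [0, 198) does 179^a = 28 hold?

186

Baby-step giant-step with m = ceil(sqrt(198)) = 15.
Baby table (179^j mod 199 for j=0..14):
  0:1  1:179  2:2  3:159  4:4  5:119  6:8  7:39
  8:16  9:78  10:32  11:156  12:64  13:113  14:128
Giant step factor: 179^(-15) ≡ 59 (mod 199).
Scan 28·59^i mod 199 for i = 0, 1, …:
  i=0: 28   i=1: 60   i=2: 157   i=3: 109
  i=4: 63   i=5: 135   i=6: 5   i=7: 96
  i=8: 92   i=9: 55   i=10: 61   i=11: 17
  i=12: 8
Match at i=12, j=6: a = 12·15 + 6 = 186.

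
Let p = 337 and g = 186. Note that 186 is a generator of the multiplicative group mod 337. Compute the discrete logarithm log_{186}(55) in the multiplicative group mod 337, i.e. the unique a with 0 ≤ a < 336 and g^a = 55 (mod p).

276

Baby-step giant-step with m = ceil(sqrt(336)) = 19.
Baby table (186^j mod 337 for j=0..18):
  0:1  1:186  2:222  3:178  4:82  5:87  6:6  7:105
  8:321  9:57  10:155  11:185  12:36  13:293  14:241  15:5
  16:256  17:99  18:216
Giant step factor: 186^(-19) ≡ 277 (mod 337).
Scan 55·277^i mod 337 for i = 0, 1, …:
  i=0: 55   i=1: 70   i=2: 181   i=3: 261
  i=4: 179   i=5: 44   i=6: 56   i=7: 10
  i=8: 74   i=9: 278     …   i=13: 194
  i=14: 155
Match at i=14, j=10: a = 14·19 + 10 = 276.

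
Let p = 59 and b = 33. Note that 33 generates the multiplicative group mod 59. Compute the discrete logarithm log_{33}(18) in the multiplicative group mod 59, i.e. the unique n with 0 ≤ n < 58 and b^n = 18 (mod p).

23

Successive powers of 33 modulo 59:
  33^0=1  33^1=33  33^2=27  33^3=6  33^4=21  33^5=44
  33^6=36  33^7=8  33^8=28  33^9=39  33^10=48  33^11=50
  33^12=57  33^13=52  33^14=5  33^15=47  33^16=17  33^17=30
  33^18=46  33^19=43  33^20=3  33^21=40  33^22=22  33^23=18
So 33^23 ≡ 18 (mod 59), giving n = 23.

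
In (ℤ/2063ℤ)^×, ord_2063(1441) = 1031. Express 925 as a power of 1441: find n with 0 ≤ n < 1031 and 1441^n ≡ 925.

371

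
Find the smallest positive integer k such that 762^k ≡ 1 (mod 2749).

The order of 762 must divide p − 1 = 2748 = 2^2 · 3 · 229.
Divisors: 1, 2, 3, 4, 6, 12, 229, 458, 687, 916, 1374, 2748.
Check each in increasing order: 762^1 ≡ 762;  762^2 ≡ 605;  762^3 ≡ 1927;  762^4 ≡ 408;  762^6 ≡ 2179;  762^12 ≡ 518;  762^229 ≡ 640;  762^458 ≡ 2748;  762^687 ≡ 2109;  762^916 ≡ 1.
Smallest exponent giving 1 is 916.

916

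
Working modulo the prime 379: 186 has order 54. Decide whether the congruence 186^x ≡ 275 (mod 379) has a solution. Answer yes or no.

no

275 ∈ ⟨186⟩ iff 275^54 ≡ 1 (mod 379), since |⟨186⟩| = 54.
275^54 mod 379 = 125.
Since 125 ≠ 1, 275 does not lie in the subgroup.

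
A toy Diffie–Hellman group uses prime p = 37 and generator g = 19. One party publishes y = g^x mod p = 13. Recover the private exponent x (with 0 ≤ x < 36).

Successive powers of 19 modulo 37:
  19^0=1  19^1=19  19^2=28  19^3=14  19^4=7  19^5=22
  19^6=11  19^7=24  19^8=12  19^9=6  19^10=3  19^11=20
  19^12=10  19^13=5  19^14=21  19^15=29  19^16=33  19^17=35
  19^18=36  19^19=18  19^20=9  19^21=23  19^22=30  19^23=15
  19^24=26  19^25=13
So 19^25 ≡ 13 (mod 37), giving x = 25.

25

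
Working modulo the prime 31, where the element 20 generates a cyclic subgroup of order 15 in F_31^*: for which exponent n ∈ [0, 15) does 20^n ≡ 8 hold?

9

Successive powers of 20 modulo 31:
  20^0=1  20^1=20  20^2=28  20^3=2  20^4=9  20^5=25
  20^6=4  20^7=18  20^8=19  20^9=8
So 20^9 ≡ 8 (mod 31), giving n = 9.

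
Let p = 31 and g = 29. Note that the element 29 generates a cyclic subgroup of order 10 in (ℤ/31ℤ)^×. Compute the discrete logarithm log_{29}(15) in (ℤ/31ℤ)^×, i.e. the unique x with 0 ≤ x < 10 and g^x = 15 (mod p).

9

Successive powers of 29 modulo 31:
  29^0=1  29^1=29  29^2=4  29^3=23  29^4=16  29^5=30
  29^6=2  29^7=27  29^8=8  29^9=15
So 29^9 ≡ 15 (mod 31), giving x = 9.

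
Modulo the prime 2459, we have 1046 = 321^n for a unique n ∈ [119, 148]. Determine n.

Compute 321^119 mod 2459 = 395, then multiply by 321 repeatedly:
  321^119=395  321^120=1386  321^121=2286  321^122=1024  321^123=1657
  321^124=753  321^125=731  321^126=1046
Found 1046 at exponent 126.

126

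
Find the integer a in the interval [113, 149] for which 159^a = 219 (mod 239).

Compute 159^113 mod 239 = 227, then multiply by 159 repeatedly:
  159^113=227  159^114=4  159^115=158  159^116=27  159^117=230
  159^118=3  159^119=238  159^120=80  159^121=53  159^122=62
  159^123=59  159^124=60  159^125=219
Found 219 at exponent 125.

125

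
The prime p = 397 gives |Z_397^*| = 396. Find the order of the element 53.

132

The order of 53 must divide p − 1 = 396 = 2^2 · 3^2 · 11.
Divisors: 1, 2, 3, 4, 6, 9, 11, 12, 18, 22, 33, 36, 44, 66, 99, 132, 198, 396.
Check each in increasing order: 53^1 ≡ 53;  53^2 ≡ 30;  53^3 ≡ 2;  53^4 ≡ 106;  53^6 ≡ 4;  53^9 ≡ 8;  53^11 ≡ 240;  53^12 ≡ 16;  53^18 ≡ 64;  53^22 ≡ 35;  53^33 ≡ 63;  53^36 ≡ 126;  53^44 ≡ 34;  53^66 ≡ 396;  53^99 ≡ 334;  53^132 ≡ 1.
Smallest exponent giving 1 is 132.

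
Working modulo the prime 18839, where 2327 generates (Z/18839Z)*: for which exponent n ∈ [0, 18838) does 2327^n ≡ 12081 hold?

Baby-step giant-step with m = ceil(sqrt(18838)) = 138.
Baby table (2327^j mod 18839 for j=0..137):
  0:1  1:2327  2:8136  3:18116  4:13089  5:14279  6:14076  7:12670
  8:55  9:14951  10:14183  11:16752  12:4013  13:12946  14:1781  15:18646
  16:3025  17:12228  18:7666  19:17088  20:13486  21:14987  22:3760  23:8224
  24:15663  25:13175  26:7172  27:16729  28:7009  29:14208  30:18410  31:184
  32:13710  33:8743  34:17680  35:15823  36:8715  37:9041  38:14083  39:10120
  40:490  41:9890  42:11611  43:3671  44:8350  45:7441  46:2166  47:10269
  48:8111  49:16458  50:16918  51:13515  52:7114  53:13636  54:6096  55:18464
  56:12808  57:918  58:7379  59:8604  60:14490  61:15259  62:15017  63:17053
  64:7397  65:12812  66:10226  67:2245  68:5712  69:10329  70:15858  71:14804
  72:11216  73:7617  74:16099  75:10441  76:12736  77:2925  78:5596  79:4143
  80:14032  81:4477  82:12  83:9085  84:3437  85:10163  86:6356  87:1797
  88:18200  89:1328  90:660  91:9861  92:645  93:12634  94:10478  95:4640
  96:2533  97:16523  98:17461  99:14863  100:16636  101:16666  102:11120  103:10293
  104:7442  105:4493  106:18405  107:7388  108:10708  109:12358  110:8752  111:945
  112:13691  113:2208  114:13808  115:10721  116:4931  117:1486  118:10385  119:14297
  120:18284  121:8406  122:5880  123:5646  124:7459  125:6374  126:6005  127:13936
  128:7153  129:10194  130:3137  131:9106  132:14626  133:11468  134:10012  135:12920
  136:16635  137:14339
Giant step factor: 2327^(-138) ≡ 8946 (mod 18839).
Scan 12081·8946^i mod 18839 for i = 0, 1, …:
  i=0: 12081   i=1: 16122   i=2: 14867   i=3: 15681
  i=4: 7032   i=5: 4851   i=6: 10829   i=7: 6096
Match at i=7, j=54: n = 7·138 + 54 = 1020.

1020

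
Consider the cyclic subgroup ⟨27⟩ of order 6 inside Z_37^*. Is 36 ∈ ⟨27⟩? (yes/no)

yes

⟨27⟩ has order 6; its elements mod 37 are {1, 10, 11, 26, 27, 36}.
36 is in this set.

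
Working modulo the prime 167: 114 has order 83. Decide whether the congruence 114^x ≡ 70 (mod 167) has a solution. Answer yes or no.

no

70 ∈ ⟨114⟩ iff 70^83 ≡ 1 (mod 167), since |⟨114⟩| = 83.
70^83 mod 167 = 166.
Since 166 ≠ 1, 70 does not lie in the subgroup.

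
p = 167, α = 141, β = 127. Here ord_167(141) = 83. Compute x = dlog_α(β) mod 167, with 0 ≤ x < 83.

Successive powers of 141 modulo 167:
  141^0=1  141^1=141  141^2=8  141^3=126  141^4=64  141^5=6
  141^6=11  141^7=48  141^8=88  141^9=50  141^10=36  141^11=66
  141^12=121  141^13=27  141^14=133  141^15=49  141^16=62  141^17=58
  141^18=162  141^19=130  141^20=127
So 141^20 ≡ 127 (mod 167), giving x = 20.

20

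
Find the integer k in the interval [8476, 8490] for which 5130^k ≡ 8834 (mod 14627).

8487

Compute 5130^8476 mod 14627 = 6953, then multiply by 5130 repeatedly:
  5130^8476=6953  5130^8477=8264  5130^8478=5274  5130^8479=10297  5130^8480=5513
  5130^8481=7699  5130^8482=2970  5130^8483=9393  5130^8484=4752  5130^8485=9178
  5130^8486=13454  5130^8487=8834
Found 8834 at exponent 8487.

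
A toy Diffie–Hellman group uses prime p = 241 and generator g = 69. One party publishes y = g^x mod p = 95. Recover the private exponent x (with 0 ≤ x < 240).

Successive powers of 69 modulo 241:
  69^0=1  69^1=69  69^2=182  69^3=26  69^4=107  69^5=153
  69^6=194  69^7=131  69^8=122  69^9=224  69^10=32  69^11=39
  69^12=40  69^13=109  69^14=50  69^15=76  69^16=183  69^17=95
So 69^17 ≡ 95 (mod 241), giving x = 17.

17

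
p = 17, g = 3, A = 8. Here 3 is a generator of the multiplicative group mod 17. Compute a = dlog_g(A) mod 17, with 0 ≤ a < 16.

10

Successive powers of 3 modulo 17:
  3^0=1  3^1=3  3^2=9  3^3=10  3^4=13  3^5=5
  3^6=15  3^7=11  3^8=16  3^9=14  3^10=8
So 3^10 ≡ 8 (mod 17), giving a = 10.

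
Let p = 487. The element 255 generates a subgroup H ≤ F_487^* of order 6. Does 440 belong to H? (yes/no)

440 ∈ ⟨255⟩ iff 440^6 ≡ 1 (mod 487), since |⟨255⟩| = 6.
440^6 mod 487 = 185.
Since 185 ≠ 1, 440 does not lie in the subgroup.

no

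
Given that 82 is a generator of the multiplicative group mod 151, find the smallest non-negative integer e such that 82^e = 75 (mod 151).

5

Successive powers of 82 modulo 151:
  82^0=1  82^1=82  82^2=80  82^3=67  82^4=58  82^5=75
So 82^5 ≡ 75 (mod 151), giving e = 5.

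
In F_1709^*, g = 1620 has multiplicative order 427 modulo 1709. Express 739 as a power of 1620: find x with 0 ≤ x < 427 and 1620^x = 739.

Baby-step giant-step with m = ceil(sqrt(427)) = 21.
Baby table (1620^j mod 1709 for j=0..20):
  0:1  1:1620  2:1085  3:848  4:1433  5:638  6:1324  7:85
  8:980  9:1648  10:302  11:466  12:1251  13:1455  14:389  15:1268
  16:1651  17:35  18:303  19:377  20:627
Giant step factor: 1620^(-21) ≡ 1194 (mod 1709).
Scan 739·1194^i mod 1709 for i = 0, 1, …:
  i=0: 739   i=1: 522   i=2: 1192   i=3: 1360
  i=4: 290   i=5: 1042   i=6: 1705   i=7: 351
  i=8: 389
Match at i=8, j=14: x = 8·21 + 14 = 182.

182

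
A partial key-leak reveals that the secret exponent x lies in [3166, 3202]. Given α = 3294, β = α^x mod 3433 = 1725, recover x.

Compute 3294^3166 mod 3433 = 2289, then multiply by 3294 repeatedly:
  3294^3166=2289  3294^3167=1098  3294^3168=1863  3294^3169=1951  3294^3170=18
  3294^3171=931  3294^3172=1045  3294^3173=2364  3294^3174=972  3294^3175=2212
  3294^3176=1502  3294^3177=635  3294^3178=993  3294^3179=2726  3294^3180=2149
  3294^3181=3393  3294^3182=2127  3294^3183=3018  3294^3184=2757  3294^3185=1273
  3294^3186=1569  3294^3187=1621  3294^3188=1259  3294^3189=82  3294^3190=2334
  3294^3191=1709  3294^3192=2759  3294^3193=995  3294^3194=2448  3294^3195=3028
  3294^3196=1367  3294^3197=2235  3294^3198=1738  3294^3199=2161  3294^3200=1725
Found 1725 at exponent 3200.

3200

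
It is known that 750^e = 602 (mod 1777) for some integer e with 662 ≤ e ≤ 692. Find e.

Compute 750^662 mod 1777 = 284, then multiply by 750 repeatedly:
  750^662=284  750^663=1537  750^664=1254  750^665=467  750^666=181
  750^667=698  750^668=1062  750^669=404  750^670=910  750^671=132
  750^672=1265  750^673=1609  750^674=167  750^675=860  750^676=1726
  750^677=844  750^678=388  750^679=1349  750^680=637  750^681=1514
  750^682=1774  750^683=1304  750^684=650  750^685=602
Found 602 at exponent 685.

685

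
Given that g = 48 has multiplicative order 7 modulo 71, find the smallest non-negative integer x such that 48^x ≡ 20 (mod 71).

5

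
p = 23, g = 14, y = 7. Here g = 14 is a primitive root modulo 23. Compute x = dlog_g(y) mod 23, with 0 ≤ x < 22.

3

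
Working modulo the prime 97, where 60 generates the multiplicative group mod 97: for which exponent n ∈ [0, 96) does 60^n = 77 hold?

Baby-step giant-step with m = ceil(sqrt(96)) = 10.
Baby table (60^j mod 97 for j=0..9):
  0:1  1:60  2:11  3:78  4:24  5:82  6:70  7:29
  8:91  9:28
Giant step factor: 60^(-10) ≡ 72 (mod 97).
Scan 77·72^i mod 97 for i = 0, 1, …:
  i=0: 77   i=1: 15   i=2: 13   i=3: 63
  i=4: 74   i=5: 90   i=6: 78
Match at i=6, j=3: n = 6·10 + 3 = 63.

63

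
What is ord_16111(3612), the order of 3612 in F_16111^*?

The order of 3612 must divide p − 1 = 16110 = 2 · 3^2 · 5 · 179.
Divisors: 1, 2, 3, 5, 6, 9, 10, 15, 18, 30, 45, 90, 179, 358, 537, 895, 1074, 1611, 1790, 2685, 3222, 5370, 8055, 16110.
Check each in increasing order: 3612^1 ≡ 3612;  3612^2 ≡ 12745;  3612^3 ≡ 5813;  3612^5 ≡ 8307;  3612^6 ≡ 6202;  3612^9 ≡ 11919;  3612^10 ≡ 2836;  3612^15 ≡ 4370;  3612^18 ≡ 11874;  3612^30 ≡ 5365;  3612^45 ≡ 3545;  3612^90 ≡ 445;  3612^179 ≡ 880;  3612^358 ≡ 1072;  3612^537 ≡ 8922;  3612^895 ≡ 10561;  3612^1074 ≡ 13744;  3612^1611 ≡ 3147;  3612^1790 ≡ 14379;  3612^2685 ≡ 10444;  3612^3222 ≡ 11455;  3612^5370 ≡ 5666;  3612^8055 ≡ 1.
Smallest exponent giving 1 is 8055.

8055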